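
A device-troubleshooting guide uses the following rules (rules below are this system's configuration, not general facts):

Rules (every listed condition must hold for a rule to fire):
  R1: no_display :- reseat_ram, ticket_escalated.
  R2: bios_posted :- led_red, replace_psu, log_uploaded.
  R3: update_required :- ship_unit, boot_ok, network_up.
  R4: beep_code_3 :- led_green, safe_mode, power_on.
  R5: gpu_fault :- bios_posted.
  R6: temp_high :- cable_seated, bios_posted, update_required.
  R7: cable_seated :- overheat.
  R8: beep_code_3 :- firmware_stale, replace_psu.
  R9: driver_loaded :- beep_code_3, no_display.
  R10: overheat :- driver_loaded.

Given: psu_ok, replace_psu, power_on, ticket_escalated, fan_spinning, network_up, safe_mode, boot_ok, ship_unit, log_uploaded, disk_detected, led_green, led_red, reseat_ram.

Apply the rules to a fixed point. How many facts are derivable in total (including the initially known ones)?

23

Round 1: R1 [no_display :- reseat_ram, ticket_escalated.]; R2 [bios_posted :- led_red, replace_psu, log_uploaded.]; R3 [update_required :- ship_unit, boot_ok, network_up.]; R4 [beep_code_3 :- led_green, safe_mode, power_on.]. Adds no_display, bios_posted, update_required, beep_code_3.
Round 2: R5 [gpu_fault :- bios_posted.]; R9 [driver_loaded :- beep_code_3, no_display.]. Adds gpu_fault, driver_loaded.
Round 3: R10 [overheat :- driver_loaded.]. Adds overheat.
Round 4: R7 [cable_seated :- overheat.]. Adds cable_seated.
Round 5: R6 [temp_high :- cable_seated, bios_posted, update_required.]. Adds temp_high.
Closure: {beep_code_3, bios_posted, boot_ok, cable_seated, disk_detected, driver_loaded, fan_spinning, gpu_fault, led_green, led_red, log_uploaded, network_up, no_display, overheat, power_on, psu_ok, replace_psu, reseat_ram, safe_mode, ship_unit, temp_high, ticket_escalated, update_required} — 23 facts.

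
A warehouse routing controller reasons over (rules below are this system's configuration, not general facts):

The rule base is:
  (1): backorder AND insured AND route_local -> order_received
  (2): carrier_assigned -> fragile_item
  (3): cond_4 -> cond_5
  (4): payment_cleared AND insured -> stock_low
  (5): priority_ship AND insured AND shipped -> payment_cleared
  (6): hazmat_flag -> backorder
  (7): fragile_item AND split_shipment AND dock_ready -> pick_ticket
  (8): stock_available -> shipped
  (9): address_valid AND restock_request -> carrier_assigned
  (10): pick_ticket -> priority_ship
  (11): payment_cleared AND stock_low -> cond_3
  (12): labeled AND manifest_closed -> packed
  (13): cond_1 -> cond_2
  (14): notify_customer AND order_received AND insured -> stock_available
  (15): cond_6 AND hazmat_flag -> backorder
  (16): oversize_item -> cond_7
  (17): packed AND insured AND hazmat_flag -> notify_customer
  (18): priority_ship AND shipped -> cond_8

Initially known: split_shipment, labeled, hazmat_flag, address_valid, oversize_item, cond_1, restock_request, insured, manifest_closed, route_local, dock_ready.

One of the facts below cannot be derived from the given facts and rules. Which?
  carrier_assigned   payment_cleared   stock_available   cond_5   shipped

cond_5

Round 1 fires (6), (9), (12), (13), (16), giving backorder, carrier_assigned, packed, cond_2, cond_7.
Round 2 fires (1), (2), (17), giving order_received, fragile_item, notify_customer.
Round 3 fires (7), (14), giving pick_ticket, stock_available.
Round 4 fires (8), (10), giving shipped, priority_ship.
Round 5 fires (5), (18), giving payment_cleared, cond_8.
Round 6 fires (4), giving stock_low.
Round 7 fires (11), giving cond_3.
Derived: payment_cleared (round 5), shipped (round 4), carrier_assigned (round 1), stock_available (round 3). cond_5 never appears in any round.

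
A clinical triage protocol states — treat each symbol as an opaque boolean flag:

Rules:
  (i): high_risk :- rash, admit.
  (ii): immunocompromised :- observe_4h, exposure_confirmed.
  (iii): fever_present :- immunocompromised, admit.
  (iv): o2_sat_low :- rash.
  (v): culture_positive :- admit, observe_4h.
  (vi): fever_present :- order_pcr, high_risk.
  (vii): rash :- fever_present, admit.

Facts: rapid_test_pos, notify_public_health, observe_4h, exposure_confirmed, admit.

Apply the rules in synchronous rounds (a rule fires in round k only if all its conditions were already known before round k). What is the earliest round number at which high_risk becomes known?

4

Round 1: (ii) [immunocompromised :- observe_4h, exposure_confirmed.]; (v) [culture_positive :- admit, observe_4h.]. Adds immunocompromised, culture_positive.
Round 2: (iii) [fever_present :- immunocompromised, admit.]. Adds fever_present.
Round 3: (vii) [rash :- fever_present, admit.]. Adds rash.
Round 4: (i) [high_risk :- rash, admit.]; (iv) [o2_sat_low :- rash.]. Adds high_risk, o2_sat_low.
high_risk first appears in round 4.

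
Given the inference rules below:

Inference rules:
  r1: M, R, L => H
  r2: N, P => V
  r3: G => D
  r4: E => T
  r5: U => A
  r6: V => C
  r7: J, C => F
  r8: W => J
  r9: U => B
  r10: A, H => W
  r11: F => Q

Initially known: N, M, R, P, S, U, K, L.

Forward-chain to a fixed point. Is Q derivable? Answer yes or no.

Round 1: r1 [M, R, L => H]; r2 [N, P => V]; r5 [U => A]; r9 [U => B]. New: H, V, A, B.
Round 2: r6 [V => C]; r10 [A, H => W]. New: C, W.
Round 3: r8 [W => J]. New: J.
Round 4: r7 [J, C => F]. New: F.
Round 5: r11 [F => Q]. New: Q.
Q appears in round 5, so it is derivable.

yes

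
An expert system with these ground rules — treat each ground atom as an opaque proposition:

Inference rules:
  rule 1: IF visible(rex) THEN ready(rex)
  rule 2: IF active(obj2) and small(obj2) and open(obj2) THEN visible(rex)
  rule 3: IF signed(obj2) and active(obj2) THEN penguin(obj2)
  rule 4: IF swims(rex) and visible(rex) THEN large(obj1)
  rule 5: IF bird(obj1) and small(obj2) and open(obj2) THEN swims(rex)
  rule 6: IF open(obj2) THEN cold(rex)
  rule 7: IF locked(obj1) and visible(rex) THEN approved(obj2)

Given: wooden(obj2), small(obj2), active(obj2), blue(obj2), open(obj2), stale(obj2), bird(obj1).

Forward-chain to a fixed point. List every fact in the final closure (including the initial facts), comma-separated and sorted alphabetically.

Round 1: rule 2 [IF active(obj2) and small(obj2) and open(obj2) THEN visible(rex)]; rule 5 [IF bird(obj1) and small(obj2) and open(obj2) THEN swims(rex)]; rule 6 [IF open(obj2) THEN cold(rex)]. Adds visible(rex), swims(rex), cold(rex).
Round 2: rule 1 [IF visible(rex) THEN ready(rex)]; rule 4 [IF swims(rex) and visible(rex) THEN large(obj1)]. Adds ready(rex), large(obj1).

active(obj2), bird(obj1), blue(obj2), cold(rex), large(obj1), open(obj2), ready(rex), small(obj2), stale(obj2), swims(rex), visible(rex), wooden(obj2)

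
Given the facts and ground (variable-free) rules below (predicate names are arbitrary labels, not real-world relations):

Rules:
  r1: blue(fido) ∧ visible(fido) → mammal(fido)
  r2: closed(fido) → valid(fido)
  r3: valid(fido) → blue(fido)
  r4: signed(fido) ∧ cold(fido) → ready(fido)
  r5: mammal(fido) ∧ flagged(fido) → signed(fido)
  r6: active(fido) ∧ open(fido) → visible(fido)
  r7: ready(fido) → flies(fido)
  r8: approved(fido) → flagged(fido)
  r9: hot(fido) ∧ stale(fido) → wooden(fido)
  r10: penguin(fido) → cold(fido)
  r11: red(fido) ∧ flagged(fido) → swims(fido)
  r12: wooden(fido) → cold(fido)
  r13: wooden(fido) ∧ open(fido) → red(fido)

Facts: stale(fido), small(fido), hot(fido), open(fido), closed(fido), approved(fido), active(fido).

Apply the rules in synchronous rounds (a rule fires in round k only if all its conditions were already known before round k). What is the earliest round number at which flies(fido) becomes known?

6

[1] r2 [closed(fido) → valid(fido)]; r6 [active(fido) ∧ open(fido) → visible(fido)]; r8 [approved(fido) → flagged(fido)]; r9 [hot(fido) ∧ stale(fido) → wooden(fido)]. ⇒ new: valid(fido), visible(fido), flagged(fido), wooden(fido).
[2] r3 [valid(fido) → blue(fido)]; r12 [wooden(fido) → cold(fido)]; r13 [wooden(fido) ∧ open(fido) → red(fido)]. ⇒ new: blue(fido), cold(fido), red(fido).
[3] r1 [blue(fido) ∧ visible(fido) → mammal(fido)]; r11 [red(fido) ∧ flagged(fido) → swims(fido)]. ⇒ new: mammal(fido), swims(fido).
[4] r5 [mammal(fido) ∧ flagged(fido) → signed(fido)]. ⇒ new: signed(fido).
[5] r4 [signed(fido) ∧ cold(fido) → ready(fido)]. ⇒ new: ready(fido).
[6] r7 [ready(fido) → flies(fido)]. ⇒ new: flies(fido).
flies(fido) first appears in round 6.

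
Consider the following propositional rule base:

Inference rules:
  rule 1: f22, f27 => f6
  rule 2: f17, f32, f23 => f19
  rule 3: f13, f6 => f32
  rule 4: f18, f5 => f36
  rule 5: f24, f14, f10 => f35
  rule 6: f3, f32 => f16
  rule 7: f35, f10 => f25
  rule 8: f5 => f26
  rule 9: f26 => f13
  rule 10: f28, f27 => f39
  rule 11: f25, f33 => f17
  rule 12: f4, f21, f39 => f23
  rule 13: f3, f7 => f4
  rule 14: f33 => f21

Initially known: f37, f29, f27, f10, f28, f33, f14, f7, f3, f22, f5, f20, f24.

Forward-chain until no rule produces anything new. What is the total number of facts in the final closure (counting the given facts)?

Round 1 fires rule 1, rule 5, rule 8, rule 10, rule 13, rule 14, giving f6, f35, f26, f39, f4, f21.
Round 2 fires rule 7, rule 9, rule 12, giving f25, f13, f23.
Round 3 fires rule 3, rule 11, giving f32, f17.
Round 4 fires rule 2, rule 6, giving f19, f16.
Closure: {f10, f13, f14, f16, f17, f19, f20, f21, f22, f23, f24, f25, f26, f27, f28, f29, f3, f32, f33, f35, f37, f39, f4, f5, f6, f7} — 26 facts.

26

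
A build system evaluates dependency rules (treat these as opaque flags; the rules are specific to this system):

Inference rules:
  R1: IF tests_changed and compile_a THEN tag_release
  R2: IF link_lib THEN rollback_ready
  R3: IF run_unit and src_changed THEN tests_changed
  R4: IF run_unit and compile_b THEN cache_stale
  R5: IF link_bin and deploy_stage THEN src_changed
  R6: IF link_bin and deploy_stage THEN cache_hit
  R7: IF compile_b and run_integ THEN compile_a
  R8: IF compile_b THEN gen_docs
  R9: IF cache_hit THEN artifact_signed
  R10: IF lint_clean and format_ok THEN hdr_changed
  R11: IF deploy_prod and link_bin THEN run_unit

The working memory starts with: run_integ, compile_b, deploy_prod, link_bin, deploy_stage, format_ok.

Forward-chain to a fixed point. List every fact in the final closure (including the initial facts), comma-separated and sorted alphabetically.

artifact_signed, cache_hit, cache_stale, compile_a, compile_b, deploy_prod, deploy_stage, format_ok, gen_docs, link_bin, run_integ, run_unit, src_changed, tag_release, tests_changed

Round 1 — R5, R6, R7, R8, R11, derive src_changed, cache_hit, compile_a, gen_docs, run_unit.
Round 2 — R3, R4, R9, derive tests_changed, cache_stale, artifact_signed.
Round 3 — R1, derive tag_release.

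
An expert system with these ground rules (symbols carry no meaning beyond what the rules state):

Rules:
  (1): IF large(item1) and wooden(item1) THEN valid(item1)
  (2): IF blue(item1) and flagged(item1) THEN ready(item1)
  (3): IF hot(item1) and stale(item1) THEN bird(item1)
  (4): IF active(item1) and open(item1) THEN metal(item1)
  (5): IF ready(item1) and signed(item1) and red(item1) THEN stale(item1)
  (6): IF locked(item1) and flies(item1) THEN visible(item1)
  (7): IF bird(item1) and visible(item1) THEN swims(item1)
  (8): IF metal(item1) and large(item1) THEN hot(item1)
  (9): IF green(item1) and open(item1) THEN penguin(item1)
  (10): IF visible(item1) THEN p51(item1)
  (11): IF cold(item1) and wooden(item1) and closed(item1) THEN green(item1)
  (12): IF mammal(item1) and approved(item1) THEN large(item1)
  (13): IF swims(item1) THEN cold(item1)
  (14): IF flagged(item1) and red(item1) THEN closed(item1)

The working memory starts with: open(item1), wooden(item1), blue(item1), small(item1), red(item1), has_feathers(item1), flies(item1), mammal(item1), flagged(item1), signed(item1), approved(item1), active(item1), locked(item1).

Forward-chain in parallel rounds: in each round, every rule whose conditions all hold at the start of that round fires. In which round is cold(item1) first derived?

[1] (2) [IF blue(item1) and flagged(item1) THEN ready(item1)]; (4) [IF active(item1) and open(item1) THEN metal(item1)]; (6) [IF locked(item1) and flies(item1) THEN visible(item1)]; (12) [IF mammal(item1) and approved(item1) THEN large(item1)]; (14) [IF flagged(item1) and red(item1) THEN closed(item1)]. ⇒ new: ready(item1), metal(item1), visible(item1), large(item1), closed(item1).
[2] (1) [IF large(item1) and wooden(item1) THEN valid(item1)]; (5) [IF ready(item1) and signed(item1) and red(item1) THEN stale(item1)]; (8) [IF metal(item1) and large(item1) THEN hot(item1)]; (10) [IF visible(item1) THEN p51(item1)]. ⇒ new: valid(item1), stale(item1), hot(item1), p51(item1).
[3] (3) [IF hot(item1) and stale(item1) THEN bird(item1)]. ⇒ new: bird(item1).
[4] (7) [IF bird(item1) and visible(item1) THEN swims(item1)]. ⇒ new: swims(item1).
[5] (13) [IF swims(item1) THEN cold(item1)]. ⇒ new: cold(item1).
cold(item1) first appears in round 5.

5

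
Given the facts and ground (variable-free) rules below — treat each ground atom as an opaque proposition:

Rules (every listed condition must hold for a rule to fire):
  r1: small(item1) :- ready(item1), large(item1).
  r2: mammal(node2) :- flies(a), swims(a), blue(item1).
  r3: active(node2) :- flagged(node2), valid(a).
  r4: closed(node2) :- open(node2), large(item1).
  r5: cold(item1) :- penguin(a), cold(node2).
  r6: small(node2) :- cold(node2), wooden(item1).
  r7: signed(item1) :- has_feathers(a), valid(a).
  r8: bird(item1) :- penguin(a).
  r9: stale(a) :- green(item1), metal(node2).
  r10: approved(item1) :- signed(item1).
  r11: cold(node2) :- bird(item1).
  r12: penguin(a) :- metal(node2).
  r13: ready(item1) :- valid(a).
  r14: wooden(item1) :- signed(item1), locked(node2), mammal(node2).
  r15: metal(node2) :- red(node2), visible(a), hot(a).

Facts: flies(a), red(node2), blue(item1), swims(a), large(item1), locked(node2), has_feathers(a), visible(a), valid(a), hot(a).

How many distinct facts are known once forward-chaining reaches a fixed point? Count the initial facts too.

22

[1] r2 [mammal(node2) :- flies(a), swims(a), blue(item1).]; r7 [signed(item1) :- has_feathers(a), valid(a).]; r13 [ready(item1) :- valid(a).]; r15 [metal(node2) :- red(node2), visible(a), hot(a).]. ⇒ new: mammal(node2), signed(item1), ready(item1), metal(node2).
[2] r1 [small(item1) :- ready(item1), large(item1).]; r10 [approved(item1) :- signed(item1).]; r12 [penguin(a) :- metal(node2).]; r14 [wooden(item1) :- signed(item1), locked(node2), mammal(node2).]. ⇒ new: small(item1), approved(item1), penguin(a), wooden(item1).
[3] r8 [bird(item1) :- penguin(a).]. ⇒ new: bird(item1).
[4] r11 [cold(node2) :- bird(item1).]. ⇒ new: cold(node2).
[5] r5 [cold(item1) :- penguin(a), cold(node2).]; r6 [small(node2) :- cold(node2), wooden(item1).]. ⇒ new: cold(item1), small(node2).
Closure: {approved(item1), bird(item1), blue(item1), cold(item1), cold(node2), flies(a), has_feathers(a), hot(a), large(item1), locked(node2), mammal(node2), metal(node2), penguin(a), ready(item1), red(node2), signed(item1), small(item1), small(node2), swims(a), valid(a), visible(a), wooden(item1)} — 22 facts.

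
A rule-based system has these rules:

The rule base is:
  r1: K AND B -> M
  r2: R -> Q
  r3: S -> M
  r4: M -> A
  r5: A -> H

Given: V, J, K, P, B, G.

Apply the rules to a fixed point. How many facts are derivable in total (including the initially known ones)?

9

[1] r1 [K AND B -> M]. ⇒ new: M.
[2] r4 [M -> A]. ⇒ new: A.
[3] r5 [A -> H]. ⇒ new: H.
Closure: {A, B, G, H, J, K, M, P, V} — 9 facts.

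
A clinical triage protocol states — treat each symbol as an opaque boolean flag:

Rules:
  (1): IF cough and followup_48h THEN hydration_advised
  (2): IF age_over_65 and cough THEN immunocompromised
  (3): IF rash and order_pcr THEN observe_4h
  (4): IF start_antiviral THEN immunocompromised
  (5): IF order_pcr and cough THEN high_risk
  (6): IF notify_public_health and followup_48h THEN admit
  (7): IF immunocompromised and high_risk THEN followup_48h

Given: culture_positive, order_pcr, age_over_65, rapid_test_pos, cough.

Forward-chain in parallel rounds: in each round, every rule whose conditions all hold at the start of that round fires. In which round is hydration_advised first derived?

3

[1] (2) [IF age_over_65 and cough THEN immunocompromised]; (5) [IF order_pcr and cough THEN high_risk]. ⇒ new: immunocompromised, high_risk.
[2] (7) [IF immunocompromised and high_risk THEN followup_48h]. ⇒ new: followup_48h.
[3] (1) [IF cough and followup_48h THEN hydration_advised]. ⇒ new: hydration_advised.
hydration_advised first appears in round 3.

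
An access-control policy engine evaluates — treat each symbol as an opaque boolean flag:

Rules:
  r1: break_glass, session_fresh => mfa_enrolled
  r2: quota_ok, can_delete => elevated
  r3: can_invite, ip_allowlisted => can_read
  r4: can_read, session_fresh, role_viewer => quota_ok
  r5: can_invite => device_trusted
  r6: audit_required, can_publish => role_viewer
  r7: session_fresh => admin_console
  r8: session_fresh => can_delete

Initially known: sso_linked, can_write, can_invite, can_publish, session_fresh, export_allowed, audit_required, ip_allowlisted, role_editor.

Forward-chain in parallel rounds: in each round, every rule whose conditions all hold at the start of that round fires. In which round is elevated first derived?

[1] r3 [can_invite, ip_allowlisted => can_read]; r5 [can_invite => device_trusted]; r6 [audit_required, can_publish => role_viewer]; r7 [session_fresh => admin_console]; r8 [session_fresh => can_delete]. ⇒ new: can_read, device_trusted, role_viewer, admin_console, can_delete.
[2] r4 [can_read, session_fresh, role_viewer => quota_ok]. ⇒ new: quota_ok.
[3] r2 [quota_ok, can_delete => elevated]. ⇒ new: elevated.
elevated first appears in round 3.

3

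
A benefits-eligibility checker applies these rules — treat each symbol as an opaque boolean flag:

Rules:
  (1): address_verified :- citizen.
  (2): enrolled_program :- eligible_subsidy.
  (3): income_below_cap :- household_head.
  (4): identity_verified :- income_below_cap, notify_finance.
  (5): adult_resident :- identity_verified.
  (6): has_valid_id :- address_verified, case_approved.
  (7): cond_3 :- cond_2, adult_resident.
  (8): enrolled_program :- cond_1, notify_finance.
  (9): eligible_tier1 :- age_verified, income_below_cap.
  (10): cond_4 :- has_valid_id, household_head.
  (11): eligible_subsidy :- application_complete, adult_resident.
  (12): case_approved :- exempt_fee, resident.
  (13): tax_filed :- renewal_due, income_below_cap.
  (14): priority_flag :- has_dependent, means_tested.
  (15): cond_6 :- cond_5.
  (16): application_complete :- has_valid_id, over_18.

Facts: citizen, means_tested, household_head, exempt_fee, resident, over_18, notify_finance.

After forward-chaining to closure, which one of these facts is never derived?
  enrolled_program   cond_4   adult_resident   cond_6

Round 1: (1) [address_verified :- citizen.]; (3) [income_below_cap :- household_head.]; (12) [case_approved :- exempt_fee, resident.]. Adds address_verified, income_below_cap, case_approved.
Round 2: (4) [identity_verified :- income_below_cap, notify_finance.]; (6) [has_valid_id :- address_verified, case_approved.]. Adds identity_verified, has_valid_id.
Round 3: (5) [adult_resident :- identity_verified.]; (10) [cond_4 :- has_valid_id, household_head.]; (16) [application_complete :- has_valid_id, over_18.]. Adds adult_resident, cond_4, application_complete.
Round 4: (11) [eligible_subsidy :- application_complete, adult_resident.]. Adds eligible_subsidy.
Round 5: (2) [enrolled_program :- eligible_subsidy.]. Adds enrolled_program.
Derived: cond_4 (round 3), enrolled_program (round 5), adult_resident (round 3). cond_6 never appears in any round.

cond_6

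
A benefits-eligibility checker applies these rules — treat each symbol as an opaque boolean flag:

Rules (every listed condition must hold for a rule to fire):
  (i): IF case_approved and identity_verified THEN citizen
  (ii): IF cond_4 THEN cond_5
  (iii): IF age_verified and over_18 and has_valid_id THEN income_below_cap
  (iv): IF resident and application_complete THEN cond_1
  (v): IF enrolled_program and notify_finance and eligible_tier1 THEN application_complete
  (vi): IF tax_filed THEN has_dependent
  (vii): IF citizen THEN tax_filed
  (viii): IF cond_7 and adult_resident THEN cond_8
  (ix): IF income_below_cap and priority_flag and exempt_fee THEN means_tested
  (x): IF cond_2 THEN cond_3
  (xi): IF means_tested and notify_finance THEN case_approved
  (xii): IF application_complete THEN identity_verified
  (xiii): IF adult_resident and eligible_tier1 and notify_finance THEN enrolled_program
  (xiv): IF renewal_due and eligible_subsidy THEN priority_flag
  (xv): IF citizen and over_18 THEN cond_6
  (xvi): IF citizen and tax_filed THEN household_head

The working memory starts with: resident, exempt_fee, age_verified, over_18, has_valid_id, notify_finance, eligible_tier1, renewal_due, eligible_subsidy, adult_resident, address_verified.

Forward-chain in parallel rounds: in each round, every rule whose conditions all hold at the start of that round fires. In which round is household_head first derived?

6

[1] (iii) [IF age_verified and over_18 and has_valid_id THEN income_below_cap]; (xiii) [IF adult_resident and eligible_tier1 and notify_finance THEN enrolled_program]; (xiv) [IF renewal_due and eligible_subsidy THEN priority_flag]. ⇒ new: income_below_cap, enrolled_program, priority_flag.
[2] (v) [IF enrolled_program and notify_finance and eligible_tier1 THEN application_complete]; (ix) [IF income_below_cap and priority_flag and exempt_fee THEN means_tested]. ⇒ new: application_complete, means_tested.
[3] (iv) [IF resident and application_complete THEN cond_1]; (xi) [IF means_tested and notify_finance THEN case_approved]; (xii) [IF application_complete THEN identity_verified]. ⇒ new: cond_1, case_approved, identity_verified.
[4] (i) [IF case_approved and identity_verified THEN citizen]. ⇒ new: citizen.
[5] (vii) [IF citizen THEN tax_filed]; (xv) [IF citizen and over_18 THEN cond_6]. ⇒ new: tax_filed, cond_6.
[6] (vi) [IF tax_filed THEN has_dependent]; (xvi) [IF citizen and tax_filed THEN household_head]. ⇒ new: has_dependent, household_head.
household_head first appears in round 6.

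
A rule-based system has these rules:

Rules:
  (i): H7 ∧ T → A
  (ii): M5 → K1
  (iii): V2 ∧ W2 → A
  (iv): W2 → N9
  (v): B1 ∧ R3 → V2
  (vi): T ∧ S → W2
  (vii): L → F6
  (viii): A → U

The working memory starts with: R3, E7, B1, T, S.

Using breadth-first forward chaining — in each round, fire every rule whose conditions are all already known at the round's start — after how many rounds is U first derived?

3

[1] (v) [B1 ∧ R3 → V2]; (vi) [T ∧ S → W2]. ⇒ new: V2, W2.
[2] (iii) [V2 ∧ W2 → A]; (iv) [W2 → N9]. ⇒ new: A, N9.
[3] (viii) [A → U]. ⇒ new: U.
U first appears in round 3.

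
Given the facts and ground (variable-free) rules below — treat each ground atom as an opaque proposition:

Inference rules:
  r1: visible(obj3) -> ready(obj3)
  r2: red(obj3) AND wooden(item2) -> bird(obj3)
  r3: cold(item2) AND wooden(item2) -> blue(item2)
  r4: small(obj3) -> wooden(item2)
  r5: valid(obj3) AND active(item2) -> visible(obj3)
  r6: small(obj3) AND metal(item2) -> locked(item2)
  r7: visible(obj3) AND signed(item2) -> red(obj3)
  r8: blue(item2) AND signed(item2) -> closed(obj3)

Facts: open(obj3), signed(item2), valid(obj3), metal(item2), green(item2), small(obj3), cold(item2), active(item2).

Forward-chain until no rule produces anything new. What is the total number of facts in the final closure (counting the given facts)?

Round 1: r4 [small(obj3) -> wooden(item2)]; r5 [valid(obj3) AND active(item2) -> visible(obj3)]; r6 [small(obj3) AND metal(item2) -> locked(item2)]. Adds wooden(item2), visible(obj3), locked(item2).
Round 2: r1 [visible(obj3) -> ready(obj3)]; r3 [cold(item2) AND wooden(item2) -> blue(item2)]; r7 [visible(obj3) AND signed(item2) -> red(obj3)]. Adds ready(obj3), blue(item2), red(obj3).
Round 3: r2 [red(obj3) AND wooden(item2) -> bird(obj3)]; r8 [blue(item2) AND signed(item2) -> closed(obj3)]. Adds bird(obj3), closed(obj3).
Closure: {active(item2), bird(obj3), blue(item2), closed(obj3), cold(item2), green(item2), locked(item2), metal(item2), open(obj3), ready(obj3), red(obj3), signed(item2), small(obj3), valid(obj3), visible(obj3), wooden(item2)} — 16 facts.

16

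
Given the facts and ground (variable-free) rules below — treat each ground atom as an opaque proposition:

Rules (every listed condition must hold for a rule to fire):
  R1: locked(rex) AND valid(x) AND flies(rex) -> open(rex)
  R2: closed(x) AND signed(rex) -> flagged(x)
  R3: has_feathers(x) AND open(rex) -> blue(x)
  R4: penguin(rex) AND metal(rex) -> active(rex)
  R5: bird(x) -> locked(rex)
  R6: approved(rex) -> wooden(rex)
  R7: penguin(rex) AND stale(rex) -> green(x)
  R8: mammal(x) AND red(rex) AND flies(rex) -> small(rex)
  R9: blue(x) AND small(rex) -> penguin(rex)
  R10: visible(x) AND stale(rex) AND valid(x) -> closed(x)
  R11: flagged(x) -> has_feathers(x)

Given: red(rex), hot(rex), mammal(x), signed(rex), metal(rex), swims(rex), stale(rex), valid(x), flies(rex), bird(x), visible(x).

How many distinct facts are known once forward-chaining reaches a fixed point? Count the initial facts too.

[1] R5 [bird(x) -> locked(rex)]; R8 [mammal(x) AND red(rex) AND flies(rex) -> small(rex)]; R10 [visible(x) AND stale(rex) AND valid(x) -> closed(x)]. ⇒ new: locked(rex), small(rex), closed(x).
[2] R1 [locked(rex) AND valid(x) AND flies(rex) -> open(rex)]; R2 [closed(x) AND signed(rex) -> flagged(x)]. ⇒ new: open(rex), flagged(x).
[3] R11 [flagged(x) -> has_feathers(x)]. ⇒ new: has_feathers(x).
[4] R3 [has_feathers(x) AND open(rex) -> blue(x)]. ⇒ new: blue(x).
[5] R9 [blue(x) AND small(rex) -> penguin(rex)]. ⇒ new: penguin(rex).
[6] R4 [penguin(rex) AND metal(rex) -> active(rex)]; R7 [penguin(rex) AND stale(rex) -> green(x)]. ⇒ new: active(rex), green(x).
Closure: {active(rex), bird(x), blue(x), closed(x), flagged(x), flies(rex), green(x), has_feathers(x), hot(rex), locked(rex), mammal(x), metal(rex), open(rex), penguin(rex), red(rex), signed(rex), small(rex), stale(rex), swims(rex), valid(x), visible(x)} — 21 facts.

21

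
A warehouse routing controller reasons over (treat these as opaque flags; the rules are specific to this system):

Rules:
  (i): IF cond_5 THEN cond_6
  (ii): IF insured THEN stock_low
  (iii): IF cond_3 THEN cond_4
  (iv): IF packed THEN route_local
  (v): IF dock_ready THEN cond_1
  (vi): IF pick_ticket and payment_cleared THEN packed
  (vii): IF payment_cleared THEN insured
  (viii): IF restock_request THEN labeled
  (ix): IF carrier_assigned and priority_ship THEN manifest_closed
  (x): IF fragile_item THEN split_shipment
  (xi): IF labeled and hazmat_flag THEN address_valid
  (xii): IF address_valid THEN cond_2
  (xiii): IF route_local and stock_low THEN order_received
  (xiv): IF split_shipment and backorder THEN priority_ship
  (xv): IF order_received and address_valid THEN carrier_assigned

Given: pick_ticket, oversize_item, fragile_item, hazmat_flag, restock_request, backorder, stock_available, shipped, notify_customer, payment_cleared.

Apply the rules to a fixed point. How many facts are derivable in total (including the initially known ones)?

22

Round 1 — (vi), (vii), (viii), (x), derive packed, insured, labeled, split_shipment.
Round 2 — (ii), (iv), (xi), (xiv), derive stock_low, route_local, address_valid, priority_ship.
Round 3 — (xii), (xiii), derive cond_2, order_received.
Round 4 — (xv), derive carrier_assigned.
Round 5 — (ix), derive manifest_closed.
Closure: {address_valid, backorder, carrier_assigned, cond_2, fragile_item, hazmat_flag, insured, labeled, manifest_closed, notify_customer, order_received, oversize_item, packed, payment_cleared, pick_ticket, priority_ship, restock_request, route_local, shipped, split_shipment, stock_available, stock_low} — 22 facts.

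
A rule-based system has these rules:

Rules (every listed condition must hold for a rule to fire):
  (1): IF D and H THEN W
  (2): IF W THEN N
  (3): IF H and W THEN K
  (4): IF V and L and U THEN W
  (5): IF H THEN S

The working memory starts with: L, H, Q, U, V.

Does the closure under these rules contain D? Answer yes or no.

no

[1] (4) [IF V and L and U THEN W]; (5) [IF H THEN S]. ⇒ new: W, S.
[2] (2) [IF W THEN N]; (3) [IF H and W THEN K]. ⇒ new: N, K.
Fixed point reached. No rule has D as a consequent, and it is not given.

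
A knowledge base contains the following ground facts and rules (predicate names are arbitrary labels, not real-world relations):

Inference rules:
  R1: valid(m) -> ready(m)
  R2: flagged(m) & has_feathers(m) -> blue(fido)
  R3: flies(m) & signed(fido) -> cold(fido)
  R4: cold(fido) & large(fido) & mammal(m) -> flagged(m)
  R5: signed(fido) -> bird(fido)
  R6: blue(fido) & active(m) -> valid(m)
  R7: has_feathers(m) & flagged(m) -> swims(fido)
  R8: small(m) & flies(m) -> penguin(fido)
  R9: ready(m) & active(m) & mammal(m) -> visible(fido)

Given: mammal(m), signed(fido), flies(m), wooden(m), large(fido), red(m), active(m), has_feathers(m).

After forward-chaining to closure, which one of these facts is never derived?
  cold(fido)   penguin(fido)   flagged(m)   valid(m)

Round 1: R3 [flies(m) & signed(fido) -> cold(fido)]; R5 [signed(fido) -> bird(fido)]. New: cold(fido), bird(fido).
Round 2: R4 [cold(fido) & large(fido) & mammal(m) -> flagged(m)]. New: flagged(m).
Round 3: R2 [flagged(m) & has_feathers(m) -> blue(fido)]; R7 [has_feathers(m) & flagged(m) -> swims(fido)]. New: blue(fido), swims(fido).
Round 4: R6 [blue(fido) & active(m) -> valid(m)]. New: valid(m).
Round 5: R1 [valid(m) -> ready(m)]. New: ready(m).
Round 6: R9 [ready(m) & active(m) & mammal(m) -> visible(fido)]. New: visible(fido).
Derived: cold(fido) (round 1), valid(m) (round 4), flagged(m) (round 2). penguin(fido) never appears in any round.

penguin(fido)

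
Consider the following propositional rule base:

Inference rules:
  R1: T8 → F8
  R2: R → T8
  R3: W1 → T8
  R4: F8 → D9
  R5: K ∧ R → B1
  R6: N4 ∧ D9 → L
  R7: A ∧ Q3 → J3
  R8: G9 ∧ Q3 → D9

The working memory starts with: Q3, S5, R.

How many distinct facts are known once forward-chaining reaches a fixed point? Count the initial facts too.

6

Round 1 fires R2, giving T8.
Round 2 fires R1, giving F8.
Round 3 fires R4, giving D9.
Closure: {D9, F8, Q3, R, S5, T8} — 6 facts.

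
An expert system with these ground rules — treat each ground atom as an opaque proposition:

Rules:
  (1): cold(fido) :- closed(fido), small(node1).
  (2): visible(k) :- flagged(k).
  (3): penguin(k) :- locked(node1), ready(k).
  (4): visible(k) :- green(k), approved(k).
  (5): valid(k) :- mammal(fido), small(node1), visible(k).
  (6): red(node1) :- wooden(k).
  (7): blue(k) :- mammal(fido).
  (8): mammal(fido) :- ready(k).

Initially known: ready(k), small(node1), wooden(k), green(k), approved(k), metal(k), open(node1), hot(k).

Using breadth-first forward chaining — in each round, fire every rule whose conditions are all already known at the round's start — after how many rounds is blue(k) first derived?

Round 1: (4) [visible(k) :- green(k), approved(k).]; (6) [red(node1) :- wooden(k).]; (8) [mammal(fido) :- ready(k).]. Adds visible(k), red(node1), mammal(fido).
Round 2: (5) [valid(k) :- mammal(fido), small(node1), visible(k).]; (7) [blue(k) :- mammal(fido).]. Adds valid(k), blue(k).
blue(k) first appears in round 2.

2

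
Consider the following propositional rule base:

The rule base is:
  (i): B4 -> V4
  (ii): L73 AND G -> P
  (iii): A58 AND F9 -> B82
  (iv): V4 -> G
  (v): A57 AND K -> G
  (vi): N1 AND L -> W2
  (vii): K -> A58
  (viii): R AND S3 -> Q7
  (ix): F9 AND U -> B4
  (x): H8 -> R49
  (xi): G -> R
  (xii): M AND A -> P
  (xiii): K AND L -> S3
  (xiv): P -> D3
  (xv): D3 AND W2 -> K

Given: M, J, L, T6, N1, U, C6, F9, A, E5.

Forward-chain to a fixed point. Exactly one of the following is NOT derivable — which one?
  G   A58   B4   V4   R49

R49

[1] (vi) [N1 AND L -> W2]; (ix) [F9 AND U -> B4]; (xii) [M AND A -> P]. ⇒ new: W2, B4, P.
[2] (i) [B4 -> V4]; (xiv) [P -> D3]. ⇒ new: V4, D3.
[3] (iv) [V4 -> G]; (xv) [D3 AND W2 -> K]. ⇒ new: G, K.
[4] (vii) [K -> A58]; (xi) [G -> R]; (xiii) [K AND L -> S3]. ⇒ new: A58, R, S3.
[5] (iii) [A58 AND F9 -> B82]; (viii) [R AND S3 -> Q7]. ⇒ new: B82, Q7.
Derived: B4 (round 1), V4 (round 2), G (round 3), A58 (round 4). R49 never appears in any round.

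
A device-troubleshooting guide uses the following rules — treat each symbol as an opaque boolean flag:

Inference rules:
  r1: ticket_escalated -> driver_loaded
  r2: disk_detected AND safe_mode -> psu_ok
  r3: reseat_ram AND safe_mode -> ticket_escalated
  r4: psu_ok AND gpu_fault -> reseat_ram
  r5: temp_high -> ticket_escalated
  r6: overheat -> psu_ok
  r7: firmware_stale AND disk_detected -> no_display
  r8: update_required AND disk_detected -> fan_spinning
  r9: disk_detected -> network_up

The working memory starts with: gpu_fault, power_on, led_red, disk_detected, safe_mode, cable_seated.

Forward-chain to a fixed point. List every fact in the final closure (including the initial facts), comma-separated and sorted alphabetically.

Round 1: r2 [disk_detected AND safe_mode -> psu_ok]; r9 [disk_detected -> network_up]. Adds psu_ok, network_up.
Round 2: r4 [psu_ok AND gpu_fault -> reseat_ram]. Adds reseat_ram.
Round 3: r3 [reseat_ram AND safe_mode -> ticket_escalated]. Adds ticket_escalated.
Round 4: r1 [ticket_escalated -> driver_loaded]. Adds driver_loaded.

cable_seated, disk_detected, driver_loaded, gpu_fault, led_red, network_up, power_on, psu_ok, reseat_ram, safe_mode, ticket_escalated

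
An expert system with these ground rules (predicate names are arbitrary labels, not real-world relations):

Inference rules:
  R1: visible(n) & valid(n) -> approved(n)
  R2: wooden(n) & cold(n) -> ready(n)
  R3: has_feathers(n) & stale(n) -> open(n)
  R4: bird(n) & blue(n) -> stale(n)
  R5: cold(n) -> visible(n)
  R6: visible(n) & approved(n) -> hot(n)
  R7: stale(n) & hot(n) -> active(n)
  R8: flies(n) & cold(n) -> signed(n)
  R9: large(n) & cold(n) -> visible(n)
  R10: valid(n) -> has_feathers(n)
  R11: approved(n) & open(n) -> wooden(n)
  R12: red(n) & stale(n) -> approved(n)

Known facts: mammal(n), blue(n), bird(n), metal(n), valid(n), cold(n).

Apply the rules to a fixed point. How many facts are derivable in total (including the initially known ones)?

15

Round 1 — R4, R5, R10, derive stale(n), visible(n), has_feathers(n).
Round 2 — R1, R3, derive approved(n), open(n).
Round 3 — R6, R11, derive hot(n), wooden(n).
Round 4 — R2, R7, derive ready(n), active(n).
Closure: {active(n), approved(n), bird(n), blue(n), cold(n), has_feathers(n), hot(n), mammal(n), metal(n), open(n), ready(n), stale(n), valid(n), visible(n), wooden(n)} — 15 facts.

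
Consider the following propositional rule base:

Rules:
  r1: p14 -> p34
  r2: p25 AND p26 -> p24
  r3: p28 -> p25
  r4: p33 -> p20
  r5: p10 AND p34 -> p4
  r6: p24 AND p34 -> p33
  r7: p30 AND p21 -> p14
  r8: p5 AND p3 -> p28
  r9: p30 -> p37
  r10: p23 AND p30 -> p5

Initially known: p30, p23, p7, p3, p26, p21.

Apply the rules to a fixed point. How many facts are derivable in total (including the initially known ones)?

15

Round 1 — r7, r9, r10, derive p14, p37, p5.
Round 2 — r1, r8, derive p34, p28.
Round 3 — r3, derive p25.
Round 4 — r2, derive p24.
Round 5 — r6, derive p33.
Round 6 — r4, derive p20.
Closure: {p14, p20, p21, p23, p24, p25, p26, p28, p3, p30, p33, p34, p37, p5, p7} — 15 facts.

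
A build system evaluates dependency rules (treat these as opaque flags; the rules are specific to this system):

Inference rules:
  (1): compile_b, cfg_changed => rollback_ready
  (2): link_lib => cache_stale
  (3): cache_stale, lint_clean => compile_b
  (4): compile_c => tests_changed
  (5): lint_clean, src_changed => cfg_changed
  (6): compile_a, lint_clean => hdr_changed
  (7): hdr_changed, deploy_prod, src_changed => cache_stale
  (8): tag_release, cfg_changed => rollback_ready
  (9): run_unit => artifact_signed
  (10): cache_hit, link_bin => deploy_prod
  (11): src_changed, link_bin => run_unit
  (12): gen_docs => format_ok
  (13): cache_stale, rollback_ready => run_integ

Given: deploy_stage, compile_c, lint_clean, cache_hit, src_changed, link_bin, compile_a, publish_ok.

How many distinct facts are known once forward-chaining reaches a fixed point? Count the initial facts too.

18

[1] (4) [compile_c => tests_changed]; (5) [lint_clean, src_changed => cfg_changed]; (6) [compile_a, lint_clean => hdr_changed]; (10) [cache_hit, link_bin => deploy_prod]; (11) [src_changed, link_bin => run_unit]. ⇒ new: tests_changed, cfg_changed, hdr_changed, deploy_prod, run_unit.
[2] (7) [hdr_changed, deploy_prod, src_changed => cache_stale]; (9) [run_unit => artifact_signed]. ⇒ new: cache_stale, artifact_signed.
[3] (3) [cache_stale, lint_clean => compile_b]. ⇒ new: compile_b.
[4] (1) [compile_b, cfg_changed => rollback_ready]. ⇒ new: rollback_ready.
[5] (13) [cache_stale, rollback_ready => run_integ]. ⇒ new: run_integ.
Closure: {artifact_signed, cache_hit, cache_stale, cfg_changed, compile_a, compile_b, compile_c, deploy_prod, deploy_stage, hdr_changed, link_bin, lint_clean, publish_ok, rollback_ready, run_integ, run_unit, src_changed, tests_changed} — 18 facts.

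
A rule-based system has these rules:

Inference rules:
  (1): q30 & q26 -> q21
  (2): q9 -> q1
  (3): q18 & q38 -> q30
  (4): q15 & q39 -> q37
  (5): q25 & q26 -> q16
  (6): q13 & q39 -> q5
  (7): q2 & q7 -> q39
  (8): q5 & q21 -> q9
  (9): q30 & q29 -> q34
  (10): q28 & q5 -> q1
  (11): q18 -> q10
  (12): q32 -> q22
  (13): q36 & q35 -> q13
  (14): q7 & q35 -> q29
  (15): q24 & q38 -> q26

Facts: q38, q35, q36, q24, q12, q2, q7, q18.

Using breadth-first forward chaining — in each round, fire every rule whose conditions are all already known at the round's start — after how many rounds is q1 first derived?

4

Round 1: (3) [q18 & q38 -> q30]; (7) [q2 & q7 -> q39]; (11) [q18 -> q10]; (13) [q36 & q35 -> q13]; (14) [q7 & q35 -> q29]; (15) [q24 & q38 -> q26]. New: q30, q39, q10, q13, q29, q26.
Round 2: (1) [q30 & q26 -> q21]; (6) [q13 & q39 -> q5]; (9) [q30 & q29 -> q34]. New: q21, q5, q34.
Round 3: (8) [q5 & q21 -> q9]. New: q9.
Round 4: (2) [q9 -> q1]. New: q1.
q1 first appears in round 4.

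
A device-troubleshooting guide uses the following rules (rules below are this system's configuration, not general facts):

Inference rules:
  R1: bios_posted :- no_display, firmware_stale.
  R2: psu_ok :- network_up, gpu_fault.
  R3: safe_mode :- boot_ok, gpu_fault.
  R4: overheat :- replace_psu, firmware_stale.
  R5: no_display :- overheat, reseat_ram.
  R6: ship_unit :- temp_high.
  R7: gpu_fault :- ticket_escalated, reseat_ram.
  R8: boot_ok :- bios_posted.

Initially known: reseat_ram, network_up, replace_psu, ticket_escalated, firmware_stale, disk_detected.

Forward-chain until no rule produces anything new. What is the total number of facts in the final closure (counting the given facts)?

Round 1 — R4, R7, derive overheat, gpu_fault.
Round 2 — R2, R5, derive psu_ok, no_display.
Round 3 — R1, derive bios_posted.
Round 4 — R8, derive boot_ok.
Round 5 — R3, derive safe_mode.
Closure: {bios_posted, boot_ok, disk_detected, firmware_stale, gpu_fault, network_up, no_display, overheat, psu_ok, replace_psu, reseat_ram, safe_mode, ticket_escalated} — 13 facts.

13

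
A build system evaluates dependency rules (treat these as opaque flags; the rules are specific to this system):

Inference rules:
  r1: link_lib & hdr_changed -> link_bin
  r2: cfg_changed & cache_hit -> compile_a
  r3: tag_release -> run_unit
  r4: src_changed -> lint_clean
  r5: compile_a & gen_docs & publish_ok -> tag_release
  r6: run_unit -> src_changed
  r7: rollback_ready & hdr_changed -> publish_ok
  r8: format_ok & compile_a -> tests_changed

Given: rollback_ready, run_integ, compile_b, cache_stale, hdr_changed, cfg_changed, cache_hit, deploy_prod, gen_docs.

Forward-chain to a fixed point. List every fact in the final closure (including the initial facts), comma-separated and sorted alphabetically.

cache_hit, cache_stale, cfg_changed, compile_a, compile_b, deploy_prod, gen_docs, hdr_changed, lint_clean, publish_ok, rollback_ready, run_integ, run_unit, src_changed, tag_release

Round 1: r2 [cfg_changed & cache_hit -> compile_a]; r7 [rollback_ready & hdr_changed -> publish_ok]. New: compile_a, publish_ok.
Round 2: r5 [compile_a & gen_docs & publish_ok -> tag_release]. New: tag_release.
Round 3: r3 [tag_release -> run_unit]. New: run_unit.
Round 4: r6 [run_unit -> src_changed]. New: src_changed.
Round 5: r4 [src_changed -> lint_clean]. New: lint_clean.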